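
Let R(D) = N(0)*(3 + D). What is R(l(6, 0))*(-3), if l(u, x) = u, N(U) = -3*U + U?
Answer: 0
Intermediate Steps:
N(U) = -2*U
R(D) = 0 (R(D) = (-2*0)*(3 + D) = 0*(3 + D) = 0)
R(l(6, 0))*(-3) = 0*(-3) = 0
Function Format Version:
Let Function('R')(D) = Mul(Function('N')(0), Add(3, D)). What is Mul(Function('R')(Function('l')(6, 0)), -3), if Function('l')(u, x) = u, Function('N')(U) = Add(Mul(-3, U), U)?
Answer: 0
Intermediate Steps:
Function('N')(U) = Mul(-2, U)
Function('R')(D) = 0 (Function('R')(D) = Mul(Mul(-2, 0), Add(3, D)) = Mul(0, Add(3, D)) = 0)
Mul(Function('R')(Function('l')(6, 0)), -3) = Mul(0, -3) = 0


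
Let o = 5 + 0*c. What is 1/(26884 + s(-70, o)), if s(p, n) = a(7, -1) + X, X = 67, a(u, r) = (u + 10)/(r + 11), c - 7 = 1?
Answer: 10/269527 ≈ 3.7102e-5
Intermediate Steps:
c = 8 (c = 7 + 1 = 8)
a(u, r) = (10 + u)/(11 + r)
o = 5 (o = 5 + 0*8 = 5 + 0 = 5)
s(p, n) = 687/10 (s(p, n) = (10 + 7)/(11 - 1) + 67 = 17/10 + 67 = 687/10)
1/(26884 + s(-70, o)) = 1/(26884 + 687/10) = 1/(269527/10) = 10/269527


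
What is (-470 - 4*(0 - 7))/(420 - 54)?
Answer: -221/183 ≈ -1.2076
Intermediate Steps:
(-470 - 4*(0 - 7))/(420 - 54) = (-470 - 4*(-7))/366 = (-470 + 28)*(1/366) = -442*1/366 = -221/183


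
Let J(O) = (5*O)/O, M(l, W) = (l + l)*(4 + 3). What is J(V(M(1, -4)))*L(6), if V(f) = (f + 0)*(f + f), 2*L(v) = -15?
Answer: -75/2 ≈ -37.500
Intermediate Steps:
L(v) = -15/2 (L(v) = (1/2)*(-15) = -15/2)
M(l, W) = 14*l (M(l, W) = (2*l)*7 = 14*l)
V(f) = 2*f**2 (V(f) = f*(2*f) = 2*f**2)
J(O) = 5
J(V(M(1, -4)))*L(6) = 5*(-15/2) = -75/2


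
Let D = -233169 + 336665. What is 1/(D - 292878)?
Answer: -1/189382 ≈ -5.2803e-6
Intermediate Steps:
D = 103496
1/(D - 292878) = 1/(103496 - 292878) = 1/(-189382) = -1/189382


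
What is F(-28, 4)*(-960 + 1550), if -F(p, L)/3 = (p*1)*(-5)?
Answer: -247800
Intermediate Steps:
F(p, L) = 15*p (F(p, L) = -3*p*1*(-5) = -3*p*(-5) = -(-15)*p = 15*p)
F(-28, 4)*(-960 + 1550) = (15*(-28))*(-960 + 1550) = -420*590 = -247800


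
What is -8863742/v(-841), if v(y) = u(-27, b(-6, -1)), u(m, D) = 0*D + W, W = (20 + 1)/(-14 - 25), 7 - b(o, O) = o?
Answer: 115228646/7 ≈ 1.6461e+7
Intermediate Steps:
b(o, O) = 7 - o
W = -7/13 (W = 21/(-39) = 21*(-1/39) = -7/13 ≈ -0.53846)
u(m, D) = -7/13 (u(m, D) = 0*D - 7/13 = 0 - 7/13 = -7/13)
v(y) = -7/13
-8863742/v(-841) = -8863742/(-7/13) = -8863742*(-13/7) = 115228646/7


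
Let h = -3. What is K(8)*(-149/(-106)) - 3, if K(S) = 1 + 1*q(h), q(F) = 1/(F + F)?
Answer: -1163/636 ≈ -1.8286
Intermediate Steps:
q(F) = 1/(2*F)
K(S) = ⅚ (K(S) = 1 + 1*((½)/(-3)) = 1 + 1*((½)*(-⅓)) = 1 + 1*(-⅙) = 1 - ⅙ = ⅚)
K(8)*(-149/(-106)) - 3 = 5*(-149/(-106))/6 - 3 = 5*(-149*(-1/106))/6 - 3 = (⅚)*(149/106) - 3 = 745/636 - 3 = -1163/636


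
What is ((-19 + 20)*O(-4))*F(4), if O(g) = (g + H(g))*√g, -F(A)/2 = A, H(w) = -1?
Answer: 80*I ≈ 80.0*I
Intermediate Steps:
F(A) = -2*A
O(g) = √g*(-1 + g) (O(g) = (g - 1)*√g = (-1 + g)*√g = √g*(-1 + g))
((-19 + 20)*O(-4))*F(4) = ((-19 + 20)*(√(-4)*(-1 - 4)))*(-2*4) = (1*((2*I)*(-5)))*(-8) = (1*(-10*I))*(-8) = -10*I*(-8) = 80*I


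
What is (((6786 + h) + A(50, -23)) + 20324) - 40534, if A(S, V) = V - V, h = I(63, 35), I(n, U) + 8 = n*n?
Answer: -9463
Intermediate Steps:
I(n, U) = -8 + n**2 (I(n, U) = -8 + n*n = -8 + n**2)
h = 3961 (h = -8 + 63**2 = -8 + 3969 = 3961)
A(S, V) = 0
(((6786 + h) + A(50, -23)) + 20324) - 40534 = (((6786 + 3961) + 0) + 20324) - 40534 = ((10747 + 0) + 20324) - 40534 = (10747 + 20324) - 40534 = 31071 - 40534 = -9463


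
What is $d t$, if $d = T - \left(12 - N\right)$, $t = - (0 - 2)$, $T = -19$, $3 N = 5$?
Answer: $- \frac{176}{3} \approx -58.667$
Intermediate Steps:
$N = \frac{5}{3}$ ($N = \frac{1}{3} \cdot 5 = \frac{5}{3} \approx 1.6667$)
$t = 2$ ($t = - (0 - 2) = \left(-1\right) \left(-2\right) = 2$)
$d = - \frac{88}{3}$ ($d = -19 - \left(12 - \frac{5}{3}\right) = -19 - \frac{31}{3} = - \frac{88}{3} \approx -29.333$)
$d t = \left(- \frac{88}{3}\right) 2 = - \frac{176}{3}$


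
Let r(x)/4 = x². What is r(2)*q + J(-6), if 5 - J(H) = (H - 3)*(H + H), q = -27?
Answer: -535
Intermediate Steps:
r(x) = 4*x²
J(H) = 5 - 2*H*(-3 + H) (J(H) = 5 - (H - 3)*(H + H) = 5 - (-3 + H)*2*H = 5 - 2*H*(-3 + H))
r(2)*q + J(-6) = (4*2²)*(-27) + (5 - 2*(-6)² + 6*(-6)) = (4*4)*(-27) + (5 - 2*36 - 36) = 16*(-27) + (5 - 72 - 36) = -432 - 103 = -535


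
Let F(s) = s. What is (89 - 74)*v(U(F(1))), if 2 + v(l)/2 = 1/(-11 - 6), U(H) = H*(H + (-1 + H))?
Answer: -1050/17 ≈ -61.765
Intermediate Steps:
U(H) = H*(-1 + 2*H)
v(l) = -70/17 (v(l) = -4 + 2/(-11 - 6) = -4 + 2/(-17) = -4 + 2*(-1/17) = -4 - 2/17 = -70/17)
(89 - 74)*v(U(F(1))) = (89 - 74)*(-70/17) = 15*(-70/17) = -1050/17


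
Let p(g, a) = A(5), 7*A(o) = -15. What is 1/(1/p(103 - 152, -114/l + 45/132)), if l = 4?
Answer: -15/7 ≈ -2.1429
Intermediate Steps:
A(o) = -15/7 (A(o) = (⅐)*(-15) = -15/7)
p(g, a) = -15/7
1/(1/p(103 - 152, -114/l + 45/132)) = 1/(1/(-15/7)) = 1/(-7/15) = -15/7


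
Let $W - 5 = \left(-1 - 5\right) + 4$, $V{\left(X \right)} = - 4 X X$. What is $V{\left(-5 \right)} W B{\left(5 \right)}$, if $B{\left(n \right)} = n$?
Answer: $-1500$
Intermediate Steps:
$V{\left(X \right)} = - 4 X^{2}$
$W = 3$ ($W = 5 + \left(\left(-1 - 5\right) + 4\right) = 5 + \left(-6 + 4\right) = 5 - 2 = 3$)
$V{\left(-5 \right)} W B{\left(5 \right)} = - 4 \left(-5\right)^{2} \cdot 3 \cdot 5 = \left(-4\right) 25 \cdot 3 \cdot 5 = \left(-100\right) 3 \cdot 5 = \left(-300\right) 5 = -1500$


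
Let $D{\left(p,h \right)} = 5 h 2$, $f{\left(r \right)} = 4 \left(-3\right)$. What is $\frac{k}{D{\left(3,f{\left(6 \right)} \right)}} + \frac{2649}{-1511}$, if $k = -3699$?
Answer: $\frac{1757103}{60440} \approx 29.072$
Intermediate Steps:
$f{\left(r \right)} = -12$
$D{\left(p,h \right)} = 10 h$
$\frac{k}{D{\left(3,f{\left(6 \right)} \right)}} + \frac{2649}{-1511} = - \frac{3699}{10 \left(-12\right)} + \frac{2649}{-1511} = - \frac{3699}{-120} + 2649 \left(- \frac{1}{1511}\right) = \left(-3699\right) \left(- \frac{1}{120}\right) - \frac{2649}{1511} = \frac{1233}{40} - \frac{2649}{1511} = \frac{1757103}{60440}$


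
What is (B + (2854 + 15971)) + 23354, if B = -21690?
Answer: 20489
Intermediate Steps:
(B + (2854 + 15971)) + 23354 = (-21690 + (2854 + 15971)) + 23354 = (-21690 + 18825) + 23354 = -2865 + 23354 = 20489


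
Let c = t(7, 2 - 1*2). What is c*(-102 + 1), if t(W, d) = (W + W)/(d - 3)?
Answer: 1414/3 ≈ 471.33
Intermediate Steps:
t(W, d) = 2*W/(-3 + d) (t(W, d) = (2*W)/(-3 + d) = 2*W/(-3 + d))
c = -14/3 (c = 2*7/(-3 + (2 - 1*2)) = 2*7/(-3 + (2 - 2)) = 2*7/(-3 + 0) = 2*7/(-3) = 2*7*(-⅓) = -14/3 ≈ -4.6667)
c*(-102 + 1) = -14*(-102 + 1)/3 = -14/3*(-101) = 1414/3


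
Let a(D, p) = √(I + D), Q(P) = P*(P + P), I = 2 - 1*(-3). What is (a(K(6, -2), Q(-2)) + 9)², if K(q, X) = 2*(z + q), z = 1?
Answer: (9 + √19)² ≈ 178.46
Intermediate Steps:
I = 5 (I = 2 + 3 = 5)
K(q, X) = 2 + 2*q (K(q, X) = 2*(1 + q) = 2 + 2*q)
Q(P) = 2*P² (Q(P) = P*(2*P) = 2*P²)
a(D, p) = √(5 + D)
(a(K(6, -2), Q(-2)) + 9)² = (√(5 + (2 + 2*6)) + 9)² = (√(5 + (2 + 12)) + 9)² = (√(5 + 14) + 9)² = (√19 + 9)² = (9 + √19)²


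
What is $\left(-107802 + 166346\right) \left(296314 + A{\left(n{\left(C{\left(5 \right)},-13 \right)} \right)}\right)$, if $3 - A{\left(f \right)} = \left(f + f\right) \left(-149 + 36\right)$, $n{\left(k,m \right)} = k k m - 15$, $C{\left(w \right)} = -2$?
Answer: $16461109200$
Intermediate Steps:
$n{\left(k,m \right)} = -15 + m k^{2}$ ($n{\left(k,m \right)} = k^{2} m - 15 = m k^{2} - 15 = -15 + m k^{2}$)
$A{\left(f \right)} = 3 + 226 f$ ($A{\left(f \right)} = 3 - \left(f + f\right) \left(-149 + 36\right) = 3 - 2 f \left(-113\right) = 3 - - 226 f = 3 + 226 f$)
$\left(-107802 + 166346\right) \left(296314 + A{\left(n{\left(C{\left(5 \right)},-13 \right)} \right)}\right) = \left(-107802 + 166346\right) \left(296314 + \left(3 + 226 \left(-15 - 13 \left(-2\right)^{2}\right)\right)\right) = 58544 \left(296314 + \left(3 + 226 \left(-15 - 52\right)\right)\right) = 58544 \left(296314 + \left(3 + 226 \left(-67\right)\right)\right) = 58544 \left(296314 + \left(3 - 15142\right)\right) = 58544 \left(296314 - 15139\right) = 58544 \cdot 281175 = 16461109200$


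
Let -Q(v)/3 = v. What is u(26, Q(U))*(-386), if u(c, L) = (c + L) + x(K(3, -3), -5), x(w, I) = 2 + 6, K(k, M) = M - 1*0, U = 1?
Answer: -11966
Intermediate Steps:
K(k, M) = M (K(k, M) = M + 0 = M)
Q(v) = -3*v
x(w, I) = 8
u(c, L) = 8 + L + c (u(c, L) = (c + L) + 8 = (L + c) + 8 = 8 + L + c)
u(26, Q(U))*(-386) = (8 - 3*1 + 26)*(-386) = (8 - 3 + 26)*(-386) = 31*(-386) = -11966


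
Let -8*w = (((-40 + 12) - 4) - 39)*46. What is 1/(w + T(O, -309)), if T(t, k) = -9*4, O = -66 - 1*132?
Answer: 4/1489 ≈ 0.0026864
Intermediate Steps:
O = -198 (O = -66 - 132 = -198)
T(t, k) = -36
w = 1633/4 (w = -(((-40 + 12) - 4) - 39)*46/8 = -((-28 - 4) - 39)*46/8 = -(-32 - 39)*46/8 = -(-71)*46/8 = -⅛*(-3266) = 1633/4 ≈ 408.25)
1/(w + T(O, -309)) = 1/(1633/4 - 36) = 1/(1489/4) = 4/1489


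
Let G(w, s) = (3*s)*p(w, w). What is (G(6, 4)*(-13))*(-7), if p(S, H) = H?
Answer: 6552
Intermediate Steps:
G(w, s) = 3*s*w (G(w, s) = (3*s)*w = 3*s*w)
(G(6, 4)*(-13))*(-7) = ((3*4*6)*(-13))*(-7) = (72*(-13))*(-7) = -936*(-7) = 6552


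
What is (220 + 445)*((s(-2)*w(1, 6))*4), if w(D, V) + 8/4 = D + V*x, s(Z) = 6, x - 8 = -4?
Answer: 367080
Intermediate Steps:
x = 4 (x = 8 - 4 = 4)
w(D, V) = -2 + D + 4*V (w(D, V) = -2 + (D + V*4) = -2 + (D + 4*V) = -2 + D + 4*V)
(220 + 445)*((s(-2)*w(1, 6))*4) = (220 + 445)*((6*(-2 + 1 + 4*6))*4) = 665*((6*(-2 + 1 + 24))*4) = 665*((6*23)*4) = 665*(138*4) = 665*552 = 367080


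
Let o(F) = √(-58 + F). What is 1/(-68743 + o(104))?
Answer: -68743/4725600003 - √46/4725600003 ≈ -1.4548e-5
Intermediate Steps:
1/(-68743 + o(104)) = 1/(-68743 + √(-58 + 104)) = 1/(-68743 + √46)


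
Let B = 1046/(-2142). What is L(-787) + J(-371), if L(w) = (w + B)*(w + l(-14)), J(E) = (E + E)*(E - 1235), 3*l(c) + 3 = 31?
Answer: 5796430076/3213 ≈ 1.8041e+6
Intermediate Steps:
l(c) = 28/3 (l(c) = -1 + (1/3)*31 = -1 + 31/3 = 28/3)
B = -523/1071 (B = 1046*(-1/2142) = -523/1071 ≈ -0.48833)
J(E) = 2*E*(-1235 + E) (J(E) = (2*E)*(-1235 + E) = 2*E*(-1235 + E))
L(w) = (-523/1071 + w)*(28/3 + w) (L(w) = (w - 523/1071)*(w + 28/3) = (-523/1071 + w)*(28/3 + w))
L(-787) + J(-371) = (-2092/459 + (-787)**2 + (9473/1071)*(-787)) + 2*(-371)*(-1235 - 371) = (-2092/459 + 619369 - 7455251/1071) + 2*(-371)*(-1606) = 1967652200/3213 + 1191652 = 5796430076/3213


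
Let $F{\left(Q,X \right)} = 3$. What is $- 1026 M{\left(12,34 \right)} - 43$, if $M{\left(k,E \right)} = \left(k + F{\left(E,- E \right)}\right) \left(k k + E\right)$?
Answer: $-2739463$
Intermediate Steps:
$M{\left(k,E \right)} = \left(3 + k\right) \left(E + k^{2}\right)$ ($M{\left(k,E \right)} = \left(k + 3\right) \left(k k + E\right) = \left(3 + k\right) \left(k^{2} + E\right) = \left(3 + k\right) \left(E + k^{2}\right)$)
$- 1026 M{\left(12,34 \right)} - 43 = - 1026 \left(12^{3} + 3 \cdot 34 + 3 \cdot 12^{2} + 34 \cdot 12\right) - 43 = - 1026 \left(1728 + 102 + 3 \cdot 144 + 408\right) - 43 = - 1026 \left(1728 + 102 + 432 + 408\right) - 43 = \left(-1026\right) 2670 - 43 = -2739420 - 43 = -2739463$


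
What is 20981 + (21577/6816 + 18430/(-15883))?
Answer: 2271589264579/108258528 ≈ 20983.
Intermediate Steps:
20981 + (21577/6816 + 18430/(-15883)) = 20981 + (21577*(1/6816) + 18430*(-1/15883)) = 20981 + (21577/6816 - 18430/15883) = 20981 + 217088611/108258528 = 2271589264579/108258528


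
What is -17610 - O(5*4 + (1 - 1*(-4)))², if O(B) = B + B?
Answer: -20110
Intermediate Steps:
O(B) = 2*B
-17610 - O(5*4 + (1 - 1*(-4)))² = -17610 - (2*(5*4 + (1 - 1*(-4))))² = -17610 - (2*(20 + (1 + 4)))² = -17610 - (2*(20 + 5))² = -17610 - (2*25)² = -17610 - 1*50² = -17610 - 1*2500 = -17610 - 2500 = -20110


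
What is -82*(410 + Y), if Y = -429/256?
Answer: -4285771/128 ≈ -33483.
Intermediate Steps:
Y = -429/256 (Y = -429*1/256 = -429/256 ≈ -1.6758)
-82*(410 + Y) = -82*(410 - 429/256) = -82*104531/256 = -4285771/128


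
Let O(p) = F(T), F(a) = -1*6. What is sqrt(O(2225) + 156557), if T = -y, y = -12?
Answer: sqrt(156551) ≈ 395.67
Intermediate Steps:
T = 12 (T = -1*(-12) = 12)
F(a) = -6
O(p) = -6
sqrt(O(2225) + 156557) = sqrt(-6 + 156557) = sqrt(156551)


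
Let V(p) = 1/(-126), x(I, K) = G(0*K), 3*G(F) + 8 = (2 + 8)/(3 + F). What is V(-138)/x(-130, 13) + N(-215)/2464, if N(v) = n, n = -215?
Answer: -1417/17248 ≈ -0.082154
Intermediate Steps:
G(F) = -8/3 + 10/(3*(3 + F)) (G(F) = -8/3 + ((2 + 8)/(3 + F))/3 = -8/3 + (10/(3 + F))/3 = -8/3 + 10/(3*(3 + F)))
x(I, K) = -14/9 (x(I, K) = 2*(-7 - 0*K)/(3*(3 + 0*K)) = 2*(-7 - 4*0)/(3*(3 + 0)) = (⅔)*(-7 + 0)/3 = (⅔)*(⅓)*(-7) = -14/9)
V(p) = -1/126
N(v) = -215
V(-138)/x(-130, 13) + N(-215)/2464 = -1/(126*(-14/9)) - 215/2464 = -1/126*(-9/14) - 215*1/2464 = 1/196 - 215/2464 = -1417/17248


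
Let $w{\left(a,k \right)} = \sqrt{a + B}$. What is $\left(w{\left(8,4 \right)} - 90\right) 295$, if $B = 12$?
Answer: $-26550 + 590 \sqrt{5} \approx -25231.0$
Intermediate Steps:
$w{\left(a,k \right)} = \sqrt{12 + a}$ ($w{\left(a,k \right)} = \sqrt{a + 12} = \sqrt{12 + a}$)
$\left(w{\left(8,4 \right)} - 90\right) 295 = \left(\sqrt{12 + 8} - 90\right) 295 = \left(\sqrt{20} - 90\right) 295 = \left(2 \sqrt{5} - 90\right) 295 = \left(-90 + 2 \sqrt{5}\right) 295 = -26550 + 590 \sqrt{5}$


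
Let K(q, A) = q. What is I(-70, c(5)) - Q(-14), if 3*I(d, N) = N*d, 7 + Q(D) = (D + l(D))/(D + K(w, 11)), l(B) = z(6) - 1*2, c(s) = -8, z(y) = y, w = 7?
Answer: 4037/21 ≈ 192.24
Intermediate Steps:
l(B) = 4 (l(B) = 6 - 1*2 = 6 - 2 = 4)
Q(D) = -7 + (4 + D)/(7 + D) (Q(D) = -7 + (D + 4)/(D + 7) = -7 + (4 + D)/(7 + D))
I(d, N) = N*d/3 (I(d, N) = (N*d)/3 = N*d/3)
I(-70, c(5)) - Q(-14) = (⅓)*(-8)*(-70) - 3*(-15 - 2*(-14))/(7 - 14) = 560/3 - 3*(-15 + 28)/(-7) = 560/3 - 3*(-1)*13/7 = 560/3 - 1*(-39/7) = 560/3 + 39/7 = 4037/21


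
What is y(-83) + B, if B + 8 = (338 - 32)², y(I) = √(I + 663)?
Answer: 93628 + 2*√145 ≈ 93652.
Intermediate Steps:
y(I) = √(663 + I)
B = 93628 (B = -8 + (338 - 32)² = -8 + 306² = -8 + 93636 = 93628)
y(-83) + B = √(663 - 83) + 93628 = √580 + 93628 = 2*√145 + 93628 = 93628 + 2*√145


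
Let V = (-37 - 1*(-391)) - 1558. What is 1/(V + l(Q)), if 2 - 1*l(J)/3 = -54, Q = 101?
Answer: -1/1036 ≈ -0.00096525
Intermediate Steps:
V = -1204 (V = (-37 + 391) - 1558 = 354 - 1558 = -1204)
l(J) = 168 (l(J) = 6 - 3*(-54) = 6 + 162 = 168)
1/(V + l(Q)) = 1/(-1204 + 168) = 1/(-1036) = -1/1036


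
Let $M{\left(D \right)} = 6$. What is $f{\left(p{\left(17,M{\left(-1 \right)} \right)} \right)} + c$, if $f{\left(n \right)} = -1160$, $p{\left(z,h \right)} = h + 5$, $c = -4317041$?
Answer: $-4318201$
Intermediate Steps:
$p{\left(z,h \right)} = 5 + h$
$f{\left(p{\left(17,M{\left(-1 \right)} \right)} \right)} + c = -1160 - 4317041 = -4318201$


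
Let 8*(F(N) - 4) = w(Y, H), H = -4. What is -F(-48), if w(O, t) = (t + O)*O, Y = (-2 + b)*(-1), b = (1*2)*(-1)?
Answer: -4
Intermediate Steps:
b = -2 (b = 2*(-1) = -2)
Y = 4 (Y = (-2 - 2)*(-1) = -4*(-1) = 4)
w(O, t) = O*(O + t) (w(O, t) = (O + t)*O = O*(O + t))
F(N) = 4 (F(N) = 4 + (4*(4 - 4))/8 = 4 + (4*0)/8 = 4 + (⅛)*0 = 4 + 0 = 4)
-F(-48) = -1*4 = -4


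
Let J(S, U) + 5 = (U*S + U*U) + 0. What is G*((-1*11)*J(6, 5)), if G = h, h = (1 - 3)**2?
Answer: -2200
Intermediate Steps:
J(S, U) = -5 + U**2 + S*U (J(S, U) = -5 + ((U*S + U*U) + 0) = -5 + ((S*U + U**2) + 0) = -5 + ((U**2 + S*U) + 0) = -5 + (U**2 + S*U) = -5 + U**2 + S*U)
h = 4 (h = (-2)**2 = 4)
G = 4
G*((-1*11)*J(6, 5)) = 4*((-1*11)*(-5 + 5**2 + 6*5)) = 4*(-11*(-5 + 25 + 30)) = 4*(-11*50) = 4*(-550) = -2200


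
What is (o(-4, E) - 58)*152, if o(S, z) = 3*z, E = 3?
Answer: -7448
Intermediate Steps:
(o(-4, E) - 58)*152 = (3*3 - 58)*152 = (9 - 58)*152 = -49*152 = -7448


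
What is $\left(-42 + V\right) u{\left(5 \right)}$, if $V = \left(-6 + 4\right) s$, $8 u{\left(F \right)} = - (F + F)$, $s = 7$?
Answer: $70$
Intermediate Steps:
$u{\left(F \right)} = - \frac{F}{4}$ ($u{\left(F \right)} = \frac{\left(-1\right) \left(F + F\right)}{8} = \frac{\left(-1\right) 2 F}{8} = \frac{\left(-2\right) F}{8} = - \frac{F}{4}$)
$V = -14$ ($V = \left(-6 + 4\right) 7 = \left(-2\right) 7 = -14$)
$\left(-42 + V\right) u{\left(5 \right)} = \left(-42 - 14\right) \left(\left(- \frac{1}{4}\right) 5\right) = \left(-56\right) \left(- \frac{5}{4}\right) = 70$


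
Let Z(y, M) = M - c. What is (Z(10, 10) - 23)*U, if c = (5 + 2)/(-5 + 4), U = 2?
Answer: -12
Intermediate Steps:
c = -7 (c = 7/(-1) = 7*(-1) = -7)
Z(y, M) = 7 + M (Z(y, M) = M - 1*(-7) = M + 7 = 7 + M)
(Z(10, 10) - 23)*U = ((7 + 10) - 23)*2 = (17 - 23)*2 = -6*2 = -12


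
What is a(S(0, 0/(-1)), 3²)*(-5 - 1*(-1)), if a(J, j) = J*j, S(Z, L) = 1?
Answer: -36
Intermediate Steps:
a(S(0, 0/(-1)), 3²)*(-5 - 1*(-1)) = (1*3²)*(-5 - 1*(-1)) = (1*9)*(-5 + 1) = 9*(-4) = -36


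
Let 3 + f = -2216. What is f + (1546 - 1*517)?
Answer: -1190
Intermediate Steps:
f = -2219 (f = -3 - 2216 = -2219)
f + (1546 - 1*517) = -2219 + (1546 - 1*517) = -2219 + (1546 - 517) = -2219 + 1029 = -1190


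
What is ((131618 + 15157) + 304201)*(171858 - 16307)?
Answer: 70149767776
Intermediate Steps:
((131618 + 15157) + 304201)*(171858 - 16307) = (146775 + 304201)*155551 = 450976*155551 = 70149767776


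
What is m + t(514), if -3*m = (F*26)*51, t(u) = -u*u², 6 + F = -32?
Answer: -135779948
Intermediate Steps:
F = -38 (F = -6 - 32 = -38)
t(u) = -u³
m = 16796 (m = -(-38*26)*51/3 = -(-988)*51/3 = -⅓*(-50388) = 16796)
m + t(514) = 16796 - 1*514³ = 16796 - 1*135796744 = 16796 - 135796744 = -135779948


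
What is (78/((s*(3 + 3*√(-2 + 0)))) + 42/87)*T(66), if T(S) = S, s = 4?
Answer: 5071/29 - 143*I*√2 ≈ 174.86 - 202.23*I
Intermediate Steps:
(78/((s*(3 + 3*√(-2 + 0)))) + 42/87)*T(66) = (78/((4*(3 + 3*√(-2 + 0)))) + 42/87)*66 = (78/((4*(3 + 3*√(-2)))) + 42*(1/87))*66 = (78/((4*(3 + 3*(I*√2)))) + 14/29)*66 = (78/((4*(3 + 3*I*√2))) + 14/29)*66 = (78/(12 + 12*I*√2) + 14/29)*66 = (14/29 + 78/(12 + 12*I*√2))*66 = 924/29 + 5148/(12 + 12*I*√2)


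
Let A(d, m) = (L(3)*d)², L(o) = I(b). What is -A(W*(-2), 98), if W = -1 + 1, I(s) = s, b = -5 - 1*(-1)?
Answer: 0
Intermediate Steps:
b = -4 (b = -5 + 1 = -4)
W = 0
L(o) = -4
A(d, m) = 16*d² (A(d, m) = (-4*d)² = 16*d²)
-A(W*(-2), 98) = -16*(0*(-2))² = -16*0² = -16*0 = -1*0 = 0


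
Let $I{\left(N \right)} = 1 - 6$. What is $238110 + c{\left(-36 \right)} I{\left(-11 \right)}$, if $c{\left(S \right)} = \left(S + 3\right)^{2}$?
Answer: $232665$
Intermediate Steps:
$c{\left(S \right)} = \left(3 + S\right)^{2}$
$I{\left(N \right)} = -5$ ($I{\left(N \right)} = 1 - 6 = -5$)
$238110 + c{\left(-36 \right)} I{\left(-11 \right)} = 238110 + \left(3 - 36\right)^{2} \left(-5\right) = 238110 + \left(-33\right)^{2} \left(-5\right) = 238110 + 1089 \left(-5\right) = 238110 - 5445 = 232665$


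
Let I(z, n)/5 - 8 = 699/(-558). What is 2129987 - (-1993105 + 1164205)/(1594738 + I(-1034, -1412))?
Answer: 631812964607341/296627543 ≈ 2.1300e+6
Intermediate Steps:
I(z, n) = 6275/186 (I(z, n) = 40 + 5*(699/(-558)) = 40 + 5*(699*(-1/558)) = 40 + 5*(-233/186) = 40 - 1165/186 = 6275/186)
2129987 - (-1993105 + 1164205)/(1594738 + I(-1034, -1412)) = 2129987 - (-1993105 + 1164205)/(1594738 + 6275/186) = 2129987 - (-828900)/296627543/186 = 2129987 - (-828900)*186/296627543 = 2129987 - 1*(-154175400/296627543) = 2129987 + 154175400/296627543 = 631812964607341/296627543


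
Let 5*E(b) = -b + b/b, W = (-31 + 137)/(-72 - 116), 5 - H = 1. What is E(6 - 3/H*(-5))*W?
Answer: 371/376 ≈ 0.98670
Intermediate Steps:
H = 4 (H = 5 - 1*1 = 5 - 1 = 4)
W = -53/94 (W = 106/(-188) = 106*(-1/188) = -53/94 ≈ -0.56383)
E(b) = ⅕ - b/5 (E(b) = (-b + b/b)/5 = (-b + 1)/5 = (1 - b)/5 = ⅕ - b/5)
E(6 - 3/H*(-5))*W = (⅕ - (6 - 3/4*(-5))/5)*(-53/94) = (⅕ - (6 - 3*¼*(-5))/5)*(-53/94) = (⅕ - (6 - ¾*(-5))/5)*(-53/94) = (⅕ - (6 + 15/4)/5)*(-53/94) = (⅕ - ⅕*39/4)*(-53/94) = (⅕ - 39/20)*(-53/94) = -7/4*(-53/94) = 371/376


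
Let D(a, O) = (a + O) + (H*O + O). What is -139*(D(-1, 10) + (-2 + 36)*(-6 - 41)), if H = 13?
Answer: 201411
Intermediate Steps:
D(a, O) = a + 15*O (D(a, O) = (a + O) + (13*O + O) = (O + a) + 14*O = a + 15*O)
-139*(D(-1, 10) + (-2 + 36)*(-6 - 41)) = -139*((-1 + 15*10) + (-2 + 36)*(-6 - 41)) = -139*((-1 + 150) + 34*(-47)) = -139*(149 - 1598) = -139*(-1449) = 201411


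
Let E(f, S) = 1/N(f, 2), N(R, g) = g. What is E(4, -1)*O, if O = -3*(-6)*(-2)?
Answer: -18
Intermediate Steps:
E(f, S) = 1/2
O = -36 (O = 18*(-2) = -36)
E(4, -1)*O = (1/2)*(-36) = -18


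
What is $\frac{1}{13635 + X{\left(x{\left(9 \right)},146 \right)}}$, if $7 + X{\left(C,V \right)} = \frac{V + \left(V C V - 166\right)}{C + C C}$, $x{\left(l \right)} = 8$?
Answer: $\frac{6}{95977} \approx 6.2515 \cdot 10^{-5}$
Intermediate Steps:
$X{\left(C,V \right)} = -7 + \frac{-166 + V + C V^{2}}{C + C^{2}}$ ($X{\left(C,V \right)} = -7 + \frac{V + \left(V C V - 166\right)}{C + C C} = -7 + \frac{V + \left(C V V - 166\right)}{C + C^{2}} = -7 + \frac{V + \left(C V^{2} - 166\right)}{C + C^{2}} = -7 + \frac{V + \left(-166 + C V^{2}\right)}{C + C^{2}} = -7 + \frac{-166 + V + C V^{2}}{C + C^{2}}$)
$\frac{1}{13635 + X{\left(x{\left(9 \right)},146 \right)}} = \frac{1}{13635 + \frac{-166 + 146 - 56 - 7 \cdot 8^{2} + 8 \cdot 146^{2}}{8 \left(1 + 8\right)}} = \frac{1}{13635 + \frac{-166 + 146 - 56 - 448 + 8 \cdot 21316}{8 \cdot 9}} = \frac{1}{13635 + \frac{1}{8} \cdot \frac{1}{9} \left(-166 + 146 - 56 - 448 + 170528\right)} = \frac{1}{13635 + \frac{1}{8} \cdot \frac{1}{9} \cdot 170004} = \frac{1}{13635 + \frac{14167}{6}} = \frac{1}{\frac{95977}{6}} = \frac{6}{95977}$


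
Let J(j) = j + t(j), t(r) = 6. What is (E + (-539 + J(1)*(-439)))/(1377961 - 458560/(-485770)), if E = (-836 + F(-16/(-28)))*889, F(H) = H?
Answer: -36253403716/66937257353 ≈ -0.54160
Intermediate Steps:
J(j) = 6 + j (J(j) = j + 6 = 6 + j)
E = -742696 (E = (-836 - 16/(-28))*889 = (-836 - 16*(-1/28))*889 = (-836 + 4/7)*889 = -5848/7*889 = -742696)
(E + (-539 + J(1)*(-439)))/(1377961 - 458560/(-485770)) = (-742696 + (-539 + (6 + 1)*(-439)))/(1377961 - 458560/(-485770)) = (-742696 + (-539 + 7*(-439)))/(1377961 - 458560*(-1/485770)) = (-742696 + (-539 - 3073))/(1377961 + 45856/48577) = (-742696 - 3612)/(66937257353/48577) = -746308*48577/66937257353 = -36253403716/66937257353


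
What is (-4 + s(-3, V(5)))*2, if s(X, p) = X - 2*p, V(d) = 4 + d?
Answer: -50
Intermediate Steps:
(-4 + s(-3, V(5)))*2 = (-4 + (-3 - 2*(4 + 5)))*2 = (-4 + (-3 - 2*9))*2 = (-4 + (-3 - 18))*2 = (-4 - 21)*2 = -25*2 = -50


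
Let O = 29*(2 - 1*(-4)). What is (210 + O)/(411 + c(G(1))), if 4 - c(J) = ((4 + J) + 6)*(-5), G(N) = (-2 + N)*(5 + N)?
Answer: 128/145 ≈ 0.88276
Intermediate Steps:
O = 174 (O = 29*(2 + 4) = 29*6 = 174)
c(J) = 54 + 5*J (c(J) = 4 - ((4 + J) + 6)*(-5) = 4 - (10 + J)*(-5) = 4 - (-50 - 5*J) = 4 + (50 + 5*J) = 54 + 5*J)
(210 + O)/(411 + c(G(1))) = (210 + 174)/(411 + (54 + 5*(-10 + 1² + 3*1))) = 384/(411 + (54 + 5*(-10 + 1 + 3))) = 384/(411 + (54 + 5*(-6))) = 384/(411 + (54 - 30)) = 384/(411 + 24) = 384/435 = 384*(1/435) = 128/145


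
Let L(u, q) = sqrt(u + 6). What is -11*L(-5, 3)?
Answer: -11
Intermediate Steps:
L(u, q) = sqrt(6 + u)
-11*L(-5, 3) = -11*sqrt(6 - 5) = -11*sqrt(1) = -11*1 = -11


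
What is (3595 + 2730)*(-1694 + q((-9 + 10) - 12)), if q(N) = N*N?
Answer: -9949225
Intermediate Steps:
q(N) = N²
(3595 + 2730)*(-1694 + q((-9 + 10) - 12)) = (3595 + 2730)*(-1694 + ((-9 + 10) - 12)²) = 6325*(-1694 + (1 - 12)²) = 6325*(-1694 + (-11)²) = 6325*(-1694 + 121) = 6325*(-1573) = -9949225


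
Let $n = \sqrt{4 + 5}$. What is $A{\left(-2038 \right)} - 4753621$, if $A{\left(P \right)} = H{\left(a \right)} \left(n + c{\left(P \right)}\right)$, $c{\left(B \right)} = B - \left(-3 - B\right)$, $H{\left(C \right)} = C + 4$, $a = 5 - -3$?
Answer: $-4802461$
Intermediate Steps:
$a = 8$ ($a = 5 + 3 = 8$)
$H{\left(C \right)} = 4 + C$
$c{\left(B \right)} = 3 + 2 B$ ($c{\left(B \right)} = B + \left(3 + B\right) = 3 + 2 B$)
$n = 3$ ($n = \sqrt{9} = 3$)
$A{\left(P \right)} = 72 + 24 P$ ($A{\left(P \right)} = \left(4 + 8\right) \left(3 + \left(3 + 2 P\right)\right) = 12 \left(6 + 2 P\right) = 72 + 24 P$)
$A{\left(-2038 \right)} - 4753621 = \left(72 + 24 \left(-2038\right)\right) - 4753621 = \left(72 - 48912\right) - 4753621 = -48840 - 4753621 = -4802461$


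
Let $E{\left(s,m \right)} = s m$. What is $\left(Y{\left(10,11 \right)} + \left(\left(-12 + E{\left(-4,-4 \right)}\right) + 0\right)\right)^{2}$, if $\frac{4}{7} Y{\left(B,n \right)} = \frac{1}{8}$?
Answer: $\frac{18225}{1024} \approx 17.798$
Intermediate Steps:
$Y{\left(B,n \right)} = \frac{7}{32}$ ($Y{\left(B,n \right)} = \frac{7}{4 \cdot 8} = \frac{7}{4} \cdot \frac{1}{8} = \frac{7}{32}$)
$E{\left(s,m \right)} = m s$
$\left(Y{\left(10,11 \right)} + \left(\left(-12 + E{\left(-4,-4 \right)}\right) + 0\right)\right)^{2} = \left(\frac{7}{32} + \left(\left(-12 - -16\right) + 0\right)\right)^{2} = \left(\frac{7}{32} + \left(\left(-12 + 16\right) + 0\right)\right)^{2} = \left(\frac{7}{32} + \left(4 + 0\right)\right)^{2} = \left(\frac{7}{32} + 4\right)^{2} = \left(\frac{135}{32}\right)^{2} = \frac{18225}{1024}$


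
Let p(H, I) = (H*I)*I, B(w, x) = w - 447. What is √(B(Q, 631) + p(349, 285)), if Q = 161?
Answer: √28347239 ≈ 5324.2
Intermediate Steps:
B(w, x) = -447 + w
p(H, I) = H*I²
√(B(Q, 631) + p(349, 285)) = √((-447 + 161) + 349*285²) = √(-286 + 349*81225) = √(-286 + 28347525) = √28347239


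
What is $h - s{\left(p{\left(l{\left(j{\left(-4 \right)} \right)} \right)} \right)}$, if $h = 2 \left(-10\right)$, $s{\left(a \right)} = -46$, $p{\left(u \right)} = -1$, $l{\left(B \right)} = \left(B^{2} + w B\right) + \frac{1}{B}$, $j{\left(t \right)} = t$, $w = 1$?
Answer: $26$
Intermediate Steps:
$l{\left(B \right)} = B + \frac{1}{B} + B^{2}$ ($l{\left(B \right)} = \left(B^{2} + 1 B\right) + \frac{1}{B} = \left(B^{2} + B\right) + \frac{1}{B} = \left(B + B^{2}\right) + \frac{1}{B} = B + \frac{1}{B} + B^{2}$)
$h = -20$
$h - s{\left(p{\left(l{\left(j{\left(-4 \right)} \right)} \right)} \right)} = -20 - -46 = -20 + 46 = 26$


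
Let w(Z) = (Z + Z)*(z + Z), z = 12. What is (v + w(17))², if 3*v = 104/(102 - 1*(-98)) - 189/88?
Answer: 42302263152361/43560000 ≈ 9.7113e+5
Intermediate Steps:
v = -3581/6600 (v = (104/(102 - 1*(-98)) - 189/88)/3 = (104/(102 + 98) - 189*1/88)/3 = (104/200 - 189/88)/3 = (104*(1/200) - 189/88)/3 = (13/25 - 189/88)/3 = (⅓)*(-3581/2200) = -3581/6600 ≈ -0.54258)
w(Z) = 2*Z*(12 + Z) (w(Z) = (Z + Z)*(12 + Z) = (2*Z)*(12 + Z) = 2*Z*(12 + Z))
(v + w(17))² = (-3581/6600 + 2*17*(12 + 17))² = (-3581/6600 + 2*17*29)² = (-3581/6600 + 986)² = (6504019/6600)² = 42302263152361/43560000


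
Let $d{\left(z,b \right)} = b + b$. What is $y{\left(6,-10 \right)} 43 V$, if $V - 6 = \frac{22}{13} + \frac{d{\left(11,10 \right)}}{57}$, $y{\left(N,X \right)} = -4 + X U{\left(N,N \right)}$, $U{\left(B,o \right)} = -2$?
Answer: $\frac{4100480}{741} \approx 5533.7$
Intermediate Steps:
$d{\left(z,b \right)} = 2 b$
$y{\left(N,X \right)} = -4 - 2 X$ ($y{\left(N,X \right)} = -4 + X \left(-2\right) = -4 - 2 X$)
$V = \frac{5960}{741}$ ($V = 6 + \left(\frac{22}{13} + \frac{2 \cdot 10}{57}\right) = 6 + \left(22 \cdot \frac{1}{13} + 20 \cdot \frac{1}{57}\right) = 6 + \left(\frac{22}{13} + \frac{20}{57}\right) = 6 + \frac{1514}{741} = \frac{5960}{741} \approx 8.0432$)
$y{\left(6,-10 \right)} 43 V = \left(-4 - -20\right) 43 \cdot \frac{5960}{741} = \left(-4 + 20\right) 43 \cdot \frac{5960}{741} = 16 \cdot 43 \cdot \frac{5960}{741} = 688 \cdot \frac{5960}{741} = \frac{4100480}{741}$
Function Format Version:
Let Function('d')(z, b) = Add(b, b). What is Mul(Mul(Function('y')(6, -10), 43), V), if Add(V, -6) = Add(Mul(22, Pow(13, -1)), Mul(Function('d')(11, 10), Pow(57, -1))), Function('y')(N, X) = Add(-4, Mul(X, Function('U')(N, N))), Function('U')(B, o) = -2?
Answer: Rational(4100480, 741) ≈ 5533.7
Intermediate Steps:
Function('d')(z, b) = Mul(2, b)
Function('y')(N, X) = Add(-4, Mul(-2, X)) (Function('y')(N, X) = Add(-4, Mul(X, -2)) = Add(-4, Mul(-2, X)))
V = Rational(5960, 741) (V = Add(6, Add(Mul(22, Pow(13, -1)), Mul(Mul(2, 10), Pow(57, -1)))) = Add(6, Add(Mul(22, Rational(1, 13)), Mul(20, Rational(1, 57)))) = Add(6, Add(Rational(22, 13), Rational(20, 57))) = Add(6, Rational(1514, 741)) = Rational(5960, 741) ≈ 8.0432)
Mul(Mul(Function('y')(6, -10), 43), V) = Mul(Mul(Add(-4, Mul(-2, -10)), 43), Rational(5960, 741)) = Mul(Mul(Add(-4, 20), 43), Rational(5960, 741)) = Mul(Mul(16, 43), Rational(5960, 741)) = Mul(688, Rational(5960, 741)) = Rational(4100480, 741)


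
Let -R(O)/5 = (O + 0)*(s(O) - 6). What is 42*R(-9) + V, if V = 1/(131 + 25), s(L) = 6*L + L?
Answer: -20343959/156 ≈ -1.3041e+5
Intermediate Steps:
s(L) = 7*L
V = 1/156 ≈ 0.0064103
R(O) = -5*O*(-6 + 7*O) (R(O) = -5*(O + 0)*(7*O - 6) = -5*O*(-6 + 7*O))
42*R(-9) + V = 42*(5*(-9)*(6 - 7*(-9))) + 1/156 = 42*(5*(-9)*(6 + 63)) + 1/156 = 42*(5*(-9)*69) + 1/156 = 42*(-3105) + 1/156 = -130410 + 1/156 = -20343959/156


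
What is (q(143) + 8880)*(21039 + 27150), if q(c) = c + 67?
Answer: 438038010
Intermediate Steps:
q(c) = 67 + c
(q(143) + 8880)*(21039 + 27150) = ((67 + 143) + 8880)*(21039 + 27150) = (210 + 8880)*48189 = 9090*48189 = 438038010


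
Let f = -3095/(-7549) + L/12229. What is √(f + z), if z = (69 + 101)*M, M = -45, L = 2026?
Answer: 9*I*√804830591082546861/92316721 ≈ 87.461*I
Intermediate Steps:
z = -7650 (z = (69 + 101)*(-45) = 170*(-45) = -7650)
f = 53143029/92316721 (f = -3095/(-7549) + 2026/12229 = -3095*(-1/7549) + 2026*(1/12229) = 3095/7549 + 2026/12229 = 53143029/92316721 ≈ 0.57566)
√(f + z) = √(53143029/92316721 - 7650) = √(-706169772621/92316721) = 9*I*√804830591082546861/92316721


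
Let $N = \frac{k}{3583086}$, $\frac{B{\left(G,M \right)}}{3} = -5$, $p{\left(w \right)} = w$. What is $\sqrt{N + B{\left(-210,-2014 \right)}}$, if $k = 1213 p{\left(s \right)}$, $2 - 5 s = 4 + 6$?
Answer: $\frac{i \sqrt{1203653333151555}}{8957715} \approx 3.8731 i$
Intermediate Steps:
$s = - \frac{8}{5}$ ($s = \frac{2}{5} - \frac{4 + 6}{5} = \frac{2}{5} - 2 = - \frac{8}{5} \approx -1.6$)
$B{\left(G,M \right)} = -15$ ($B{\left(G,M \right)} = 3 \left(-5\right) = -15$)
$k = - \frac{9704}{5}$ ($k = 1213 \left(- \frac{8}{5}\right) = - \frac{9704}{5} \approx -1940.8$)
$N = - \frac{4852}{8957715}$ ($N = - \frac{9704}{5 \cdot 3583086} = \left(- \frac{9704}{5}\right) \frac{1}{3583086} = - \frac{4852}{8957715} \approx -0.00054166$)
$\sqrt{N + B{\left(-210,-2014 \right)}} = \sqrt{- \frac{4852}{8957715} - 15} = \sqrt{- \frac{134370577}{8957715}} = \frac{i \sqrt{1203653333151555}}{8957715}$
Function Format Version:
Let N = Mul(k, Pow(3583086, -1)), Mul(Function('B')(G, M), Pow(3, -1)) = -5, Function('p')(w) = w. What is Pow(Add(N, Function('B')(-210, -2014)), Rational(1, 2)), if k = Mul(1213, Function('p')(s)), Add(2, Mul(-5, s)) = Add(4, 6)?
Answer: Mul(Rational(1, 8957715), I, Pow(1203653333151555, Rational(1, 2))) ≈ Mul(3.8731, I)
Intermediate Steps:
s = Rational(-8, 5) (s = Add(Rational(2, 5), Mul(Rational(-1, 5), Add(4, 6))) = Add(Rational(2, 5), Mul(Rational(-1, 5), 10)) = Add(Rational(2, 5), -2) = Rational(-8, 5) ≈ -1.6000)
Function('B')(G, M) = -15 (Function('B')(G, M) = Mul(3, -5) = -15)
k = Rational(-9704, 5) (k = Mul(1213, Rational(-8, 5)) = Rational(-9704, 5) ≈ -1940.8)
N = Rational(-4852, 8957715) (N = Mul(Rational(-9704, 5), Pow(3583086, -1)) = Mul(Rational(-9704, 5), Rational(1, 3583086)) = Rational(-4852, 8957715) ≈ -0.00054166)
Pow(Add(N, Function('B')(-210, -2014)), Rational(1, 2)) = Pow(Add(Rational(-4852, 8957715), -15), Rational(1, 2)) = Pow(Rational(-134370577, 8957715), Rational(1, 2)) = Mul(Rational(1, 8957715), I, Pow(1203653333151555, Rational(1, 2)))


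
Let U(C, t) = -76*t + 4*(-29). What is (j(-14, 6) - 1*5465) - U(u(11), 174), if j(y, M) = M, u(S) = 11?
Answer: 7881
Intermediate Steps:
U(C, t) = -116 - 76*t (U(C, t) = -76*t - 116 = -116 - 76*t)
(j(-14, 6) - 1*5465) - U(u(11), 174) = (6 - 1*5465) - (-116 - 76*174) = (6 - 5465) - (-116 - 13224) = -5459 - 1*(-13340) = -5459 + 13340 = 7881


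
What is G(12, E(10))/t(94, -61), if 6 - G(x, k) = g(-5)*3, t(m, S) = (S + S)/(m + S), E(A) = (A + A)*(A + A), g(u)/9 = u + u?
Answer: -4554/61 ≈ -74.656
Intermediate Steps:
g(u) = 18*u (g(u) = 9*(u + u) = 9*(2*u) = 18*u)
E(A) = 4*A**2 (E(A) = (2*A)*(2*A) = 4*A**2)
t(m, S) = 2*S/(S + m) (t(m, S) = (2*S)/(S + m) = 2*S/(S + m))
G(x, k) = 276 (G(x, k) = 6 - 18*(-5)*3 = 6 - (-90)*3 = 6 - 1*(-270) = 6 + 270 = 276)
G(12, E(10))/t(94, -61) = 276/((2*(-61)/(-61 + 94))) = 276/((2*(-61)/33)) = 276/((2*(-61)*(1/33))) = 276/(-122/33) = 276*(-33/122) = -4554/61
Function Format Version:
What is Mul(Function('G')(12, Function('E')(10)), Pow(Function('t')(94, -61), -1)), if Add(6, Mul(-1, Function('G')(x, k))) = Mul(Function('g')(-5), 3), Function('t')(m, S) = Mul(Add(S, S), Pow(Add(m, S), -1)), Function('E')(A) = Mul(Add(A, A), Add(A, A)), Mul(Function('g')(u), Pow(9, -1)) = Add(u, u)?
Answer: Rational(-4554, 61) ≈ -74.656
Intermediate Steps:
Function('g')(u) = Mul(18, u) (Function('g')(u) = Mul(9, Add(u, u)) = Mul(9, Mul(2, u)) = Mul(18, u))
Function('E')(A) = Mul(4, Pow(A, 2)) (Function('E')(A) = Mul(Mul(2, A), Mul(2, A)) = Mul(4, Pow(A, 2)))
Function('t')(m, S) = Mul(2, S, Pow(Add(S, m), -1)) (Function('t')(m, S) = Mul(Mul(2, S), Pow(Add(S, m), -1)) = Mul(2, S, Pow(Add(S, m), -1)))
Function('G')(x, k) = 276 (Function('G')(x, k) = Add(6, Mul(-1, Mul(Mul(18, -5), 3))) = Add(6, Mul(-1, Mul(-90, 3))) = Add(6, Mul(-1, -270)) = Add(6, 270) = 276)
Mul(Function('G')(12, Function('E')(10)), Pow(Function('t')(94, -61), -1)) = Mul(276, Pow(Mul(2, -61, Pow(Add(-61, 94), -1)), -1)) = Mul(276, Pow(Mul(2, -61, Pow(33, -1)), -1)) = Mul(276, Pow(Mul(2, -61, Rational(1, 33)), -1)) = Mul(276, Pow(Rational(-122, 33), -1)) = Mul(276, Rational(-33, 122)) = Rational(-4554, 61)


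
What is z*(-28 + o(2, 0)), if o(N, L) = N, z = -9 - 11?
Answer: 520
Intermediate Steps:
z = -20
z*(-28 + o(2, 0)) = -20*(-28 + 2) = -20*(-26) = 520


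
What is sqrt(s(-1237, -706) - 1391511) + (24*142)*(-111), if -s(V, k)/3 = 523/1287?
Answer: -378288 + I*sqrt(256095300318)/429 ≈ -3.7829e+5 + 1179.6*I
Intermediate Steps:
s(V, k) = -523/429 (s(V, k) = -1569/1287 = -3*523/1287 = -523/429)
sqrt(s(-1237, -706) - 1391511) + (24*142)*(-111) = sqrt(-523/429 - 1391511) + (24*142)*(-111) = sqrt(-596958742/429) + 3408*(-111) = I*sqrt(256095300318)/429 - 378288 = -378288 + I*sqrt(256095300318)/429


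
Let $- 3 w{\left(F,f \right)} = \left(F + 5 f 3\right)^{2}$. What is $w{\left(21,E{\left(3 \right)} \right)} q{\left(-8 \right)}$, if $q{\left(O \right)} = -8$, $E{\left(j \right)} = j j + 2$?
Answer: $92256$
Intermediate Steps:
$E{\left(j \right)} = 2 + j^{2}$ ($E{\left(j \right)} = j^{2} + 2 = 2 + j^{2}$)
$w{\left(F,f \right)} = - \frac{\left(F + 15 f\right)^{2}}{3}$ ($w{\left(F,f \right)} = - \frac{\left(F + 5 f 3\right)^{2}}{3} = - \frac{\left(F + 15 f\right)^{2}}{3}$)
$w{\left(21,E{\left(3 \right)} \right)} q{\left(-8 \right)} = - \frac{\left(21 + 15 \left(2 + 3^{2}\right)\right)^{2}}{3} \left(-8\right) = - \frac{\left(21 + 15 \left(2 + 9\right)\right)^{2}}{3} \left(-8\right) = - \frac{\left(21 + 15 \cdot 11\right)^{2}}{3} \left(-8\right) = - \frac{\left(21 + 165\right)^{2}}{3} \left(-8\right) = - \frac{186^{2}}{3} \left(-8\right) = \left(- \frac{1}{3}\right) 34596 \left(-8\right) = \left(-11532\right) \left(-8\right) = 92256$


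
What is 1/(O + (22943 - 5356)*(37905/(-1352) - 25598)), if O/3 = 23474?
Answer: -1352/609231043843 ≈ -2.2192e-9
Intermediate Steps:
O = 70422 (O = 3*23474 = 70422)
1/(O + (22943 - 5356)*(37905/(-1352) - 25598)) = 1/(70422 + (22943 - 5356)*(37905/(-1352) - 25598)) = 1/(70422 + 17587*(37905*(-1/1352) - 25598)) = 1/(70422 + 17587*(-37905/1352 - 25598)) = 1/(70422 + 17587*(-34646401/1352)) = 1/(70422 - 609326254387/1352) = 1/(-609231043843/1352) = -1352/609231043843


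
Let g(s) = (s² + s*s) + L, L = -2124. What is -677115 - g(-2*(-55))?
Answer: -699191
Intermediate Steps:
g(s) = -2124 + 2*s² (g(s) = (s² + s*s) - 2124 = (s² + s²) - 2124 = 2*s² - 2124 = -2124 + 2*s²)
-677115 - g(-2*(-55)) = -677115 - (-2124 + 2*(-2*(-55))²) = -677115 - (-2124 + 2*110²) = -677115 - (-2124 + 2*12100) = -677115 - (-2124 + 24200) = -677115 - 1*22076 = -677115 - 22076 = -699191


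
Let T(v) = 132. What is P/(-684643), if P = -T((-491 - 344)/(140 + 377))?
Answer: 132/684643 ≈ 0.00019280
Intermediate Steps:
P = -132 (P = -1*132 = -132)
P/(-684643) = -132/(-684643) = -132*(-1/684643) = 132/684643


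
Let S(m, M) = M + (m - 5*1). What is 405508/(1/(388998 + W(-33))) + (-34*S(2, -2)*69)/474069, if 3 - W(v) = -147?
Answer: 24936444555501142/158023 ≈ 1.5780e+11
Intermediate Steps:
W(v) = 150 (W(v) = 3 - 1*(-147) = 3 + 147 = 150)
S(m, M) = -5 + M + m (S(m, M) = M + (m - 5) = M + (-5 + m) = -5 + M + m)
405508/(1/(388998 + W(-33))) + (-34*S(2, -2)*69)/474069 = 405508/(1/(388998 + 150)) + (-34*(-5 - 2 + 2)*69)/474069 = 405508/(1/389148) + (-34*(-5)*69)*(1/474069) = 405508/(1/389148) + (170*69)*(1/474069) = 405508*389148 + 11730*(1/474069) = 157802627184 + 3910/158023 = 24936444555501142/158023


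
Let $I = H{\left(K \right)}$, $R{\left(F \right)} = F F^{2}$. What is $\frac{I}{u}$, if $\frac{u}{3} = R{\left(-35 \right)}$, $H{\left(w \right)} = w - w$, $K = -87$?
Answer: $0$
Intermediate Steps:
$R{\left(F \right)} = F^{3}$
$H{\left(w \right)} = 0$
$u = -128625$ ($u = 3 \left(-35\right)^{3} = 3 \left(-42875\right) = -128625$)
$I = 0$
$\frac{I}{u} = \frac{0}{-128625} = 0 \left(- \frac{1}{128625}\right) = 0$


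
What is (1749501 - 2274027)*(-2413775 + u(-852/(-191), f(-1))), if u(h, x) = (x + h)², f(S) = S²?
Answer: 46187576443973076/36481 ≈ 1.2661e+12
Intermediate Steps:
u(h, x) = (h + x)²
(1749501 - 2274027)*(-2413775 + u(-852/(-191), f(-1))) = (1749501 - 2274027)*(-2413775 + (-852/(-191) + (-1)²)²) = -524526*(-2413775 + (-852*(-1/191) + 1)²) = -524526*(-2413775 + (852/191 + 1)²) = -524526*(-2413775 + (1043/191)²) = -524526*(-2413775 + 1087849/36481) = -524526*(-88055837926/36481) = 46187576443973076/36481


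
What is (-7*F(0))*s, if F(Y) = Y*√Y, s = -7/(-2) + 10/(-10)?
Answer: 0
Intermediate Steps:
s = 5/2 (s = -7*(-½) + 10*(-⅒) = 7/2 - 1 = 5/2 ≈ 2.5000)
F(Y) = Y^(3/2)
(-7*F(0))*s = -7*0^(3/2)*(5/2) = -7*0*(5/2) = 0*(5/2) = 0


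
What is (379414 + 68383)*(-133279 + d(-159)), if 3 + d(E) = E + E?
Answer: -59825679200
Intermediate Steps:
d(E) = -3 + 2*E (d(E) = -3 + (E + E) = -3 + 2*E)
(379414 + 68383)*(-133279 + d(-159)) = (379414 + 68383)*(-133279 + (-3 + 2*(-159))) = 447797*(-133279 + (-3 - 318)) = 447797*(-133279 - 321) = 447797*(-133600) = -59825679200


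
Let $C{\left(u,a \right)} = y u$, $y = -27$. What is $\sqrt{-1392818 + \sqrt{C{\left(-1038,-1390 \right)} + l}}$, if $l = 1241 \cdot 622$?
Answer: $\sqrt{-1392818 + 2 \sqrt{199982}} \approx 1179.8 i$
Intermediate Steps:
$l = 771902$
$C{\left(u,a \right)} = - 27 u$
$\sqrt{-1392818 + \sqrt{C{\left(-1038,-1390 \right)} + l}} = \sqrt{-1392818 + \sqrt{\left(-27\right) \left(-1038\right) + 771902}} = \sqrt{-1392818 + \sqrt{28026 + 771902}} = \sqrt{-1392818 + \sqrt{799928}} = \sqrt{-1392818 + 2 \sqrt{199982}}$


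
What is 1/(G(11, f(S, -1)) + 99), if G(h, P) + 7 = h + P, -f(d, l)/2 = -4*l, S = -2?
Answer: 1/95 ≈ 0.010526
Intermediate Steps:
f(d, l) = 8*l (f(d, l) = -(-8)*l = 8*l)
G(h, P) = -7 + P + h (G(h, P) = -7 + (h + P) = -7 + (P + h) = -7 + P + h)
1/(G(11, f(S, -1)) + 99) = 1/((-7 + 8*(-1) + 11) + 99) = 1/((-7 - 8 + 11) + 99) = 1/(-4 + 99) = 1/95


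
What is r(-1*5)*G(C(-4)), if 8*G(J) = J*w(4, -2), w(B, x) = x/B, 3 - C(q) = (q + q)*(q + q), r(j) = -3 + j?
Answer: -61/2 ≈ -30.500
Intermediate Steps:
C(q) = 3 - 4*q² (C(q) = 3 - (q + q)*(q + q) = 3 - 2*q*2*q = 3 - 4*q²)
w(B, x) = x/B
G(J) = -J/16 (G(J) = (J*(-2/4))/8 = (J*(-2*¼))/8 = (J*(-½))/8 = (-J/2)/8 = -J/16)
r(-1*5)*G(C(-4)) = (-3 - 1*5)*(-(3 - 4*(-4)²)/16) = (-3 - 5)*(-(3 - 4*16)/16) = -(-1)*(3 - 64)/2 = -(-1)*(-61)/2 = -8*61/16 = -61/2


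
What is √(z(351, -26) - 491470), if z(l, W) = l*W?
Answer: 2*I*√125149 ≈ 707.53*I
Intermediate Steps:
z(l, W) = W*l
√(z(351, -26) - 491470) = √(-26*351 - 491470) = √(-9126 - 491470) = √(-500596) = 2*I*√125149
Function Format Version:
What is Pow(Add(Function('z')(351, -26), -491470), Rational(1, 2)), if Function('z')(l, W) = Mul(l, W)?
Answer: Mul(2, I, Pow(125149, Rational(1, 2))) ≈ Mul(707.53, I)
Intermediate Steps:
Function('z')(l, W) = Mul(W, l)
Pow(Add(Function('z')(351, -26), -491470), Rational(1, 2)) = Pow(Add(Mul(-26, 351), -491470), Rational(1, 2)) = Pow(Add(-9126, -491470), Rational(1, 2)) = Pow(-500596, Rational(1, 2)) = Mul(2, I, Pow(125149, Rational(1, 2)))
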